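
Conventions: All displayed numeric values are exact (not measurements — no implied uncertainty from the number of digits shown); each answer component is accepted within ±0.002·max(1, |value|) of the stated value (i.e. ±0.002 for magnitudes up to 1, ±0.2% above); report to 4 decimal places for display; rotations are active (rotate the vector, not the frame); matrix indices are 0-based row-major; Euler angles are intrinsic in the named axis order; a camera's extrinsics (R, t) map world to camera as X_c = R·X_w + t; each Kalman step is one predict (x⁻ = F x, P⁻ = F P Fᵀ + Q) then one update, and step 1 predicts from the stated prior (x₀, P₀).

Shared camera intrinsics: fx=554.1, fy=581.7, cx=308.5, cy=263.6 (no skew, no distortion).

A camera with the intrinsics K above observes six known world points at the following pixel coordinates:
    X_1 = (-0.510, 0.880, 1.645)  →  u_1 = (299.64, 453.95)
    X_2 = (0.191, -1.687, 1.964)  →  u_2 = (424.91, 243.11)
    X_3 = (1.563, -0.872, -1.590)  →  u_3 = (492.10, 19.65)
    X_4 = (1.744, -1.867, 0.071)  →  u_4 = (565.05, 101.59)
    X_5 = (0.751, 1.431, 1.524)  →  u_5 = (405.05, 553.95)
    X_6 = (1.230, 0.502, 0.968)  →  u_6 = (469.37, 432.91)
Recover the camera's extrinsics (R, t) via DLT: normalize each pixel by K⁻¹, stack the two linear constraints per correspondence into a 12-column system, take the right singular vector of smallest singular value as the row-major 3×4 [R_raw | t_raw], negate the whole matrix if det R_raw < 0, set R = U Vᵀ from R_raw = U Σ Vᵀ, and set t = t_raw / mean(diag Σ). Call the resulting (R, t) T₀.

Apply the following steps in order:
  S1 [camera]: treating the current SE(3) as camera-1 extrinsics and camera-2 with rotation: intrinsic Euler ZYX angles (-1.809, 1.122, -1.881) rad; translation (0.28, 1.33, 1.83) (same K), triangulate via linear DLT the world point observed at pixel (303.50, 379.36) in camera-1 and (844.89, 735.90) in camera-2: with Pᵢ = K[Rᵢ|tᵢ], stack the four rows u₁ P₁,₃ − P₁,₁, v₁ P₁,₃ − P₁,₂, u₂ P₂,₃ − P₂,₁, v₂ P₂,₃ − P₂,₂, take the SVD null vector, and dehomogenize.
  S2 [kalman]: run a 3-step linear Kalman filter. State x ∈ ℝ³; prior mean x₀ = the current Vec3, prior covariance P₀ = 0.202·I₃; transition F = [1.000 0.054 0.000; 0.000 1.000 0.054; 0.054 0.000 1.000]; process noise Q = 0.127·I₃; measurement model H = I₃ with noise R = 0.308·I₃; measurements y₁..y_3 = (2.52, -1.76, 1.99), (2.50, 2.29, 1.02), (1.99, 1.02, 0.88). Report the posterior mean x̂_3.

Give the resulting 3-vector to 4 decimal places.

result = (1.8340, 0.9220, 1.2891)

source (pnp_recover): camera pose = R=[0.8726 -0.2783 0.4015; 0.0574 0.8746 0.4815; -0.4851 -0.3971 0.7791], t=(-0.0599, 0.2896, 4.3909)
after S1 (triangulate): (-0.8233, 0.1048, 1.8715)
after S2 (kf_track): (1.8340, 0.9220, 1.2891)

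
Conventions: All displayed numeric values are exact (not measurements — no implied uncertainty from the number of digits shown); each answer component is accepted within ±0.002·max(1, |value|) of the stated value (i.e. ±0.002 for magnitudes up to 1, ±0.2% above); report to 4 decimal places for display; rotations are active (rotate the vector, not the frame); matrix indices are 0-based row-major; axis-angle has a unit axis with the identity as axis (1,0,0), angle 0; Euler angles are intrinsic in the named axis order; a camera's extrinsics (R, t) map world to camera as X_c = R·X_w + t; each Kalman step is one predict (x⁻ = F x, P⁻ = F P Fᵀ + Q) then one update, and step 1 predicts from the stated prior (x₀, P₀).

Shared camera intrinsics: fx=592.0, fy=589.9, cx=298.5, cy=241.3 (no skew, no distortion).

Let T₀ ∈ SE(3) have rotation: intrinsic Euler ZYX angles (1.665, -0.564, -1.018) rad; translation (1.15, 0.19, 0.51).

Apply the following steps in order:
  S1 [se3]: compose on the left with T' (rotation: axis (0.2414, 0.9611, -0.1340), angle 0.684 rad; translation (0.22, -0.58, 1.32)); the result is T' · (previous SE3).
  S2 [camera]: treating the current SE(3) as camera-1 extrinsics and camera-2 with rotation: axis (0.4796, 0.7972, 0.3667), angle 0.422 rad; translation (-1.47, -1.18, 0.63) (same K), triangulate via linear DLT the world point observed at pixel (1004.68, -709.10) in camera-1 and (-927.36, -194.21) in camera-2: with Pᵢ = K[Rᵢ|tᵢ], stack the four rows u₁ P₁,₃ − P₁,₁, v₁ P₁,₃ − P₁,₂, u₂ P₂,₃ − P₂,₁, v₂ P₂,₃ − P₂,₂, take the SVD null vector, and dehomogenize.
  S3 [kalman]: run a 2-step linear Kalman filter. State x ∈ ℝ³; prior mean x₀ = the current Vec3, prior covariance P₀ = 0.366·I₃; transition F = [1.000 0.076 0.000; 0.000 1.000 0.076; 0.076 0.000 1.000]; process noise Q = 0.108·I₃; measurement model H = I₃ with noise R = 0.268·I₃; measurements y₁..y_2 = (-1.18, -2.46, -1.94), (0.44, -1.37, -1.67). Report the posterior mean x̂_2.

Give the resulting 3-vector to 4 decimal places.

result = (-0.3717, -1.4123, -1.4905)

after S1 (compose_se3): R=[0.3733 -0.8221 -0.4299; 0.7325 0.5455 -0.4072; 0.5693 -0.1629 0.8058], t=(1.4584, -0.5232, 1.0340)
after S2 (triangulate): (-0.8398, 0.5539, 0.0964)
after S3 (kf_track): (-0.3717, -1.4123, -1.4905)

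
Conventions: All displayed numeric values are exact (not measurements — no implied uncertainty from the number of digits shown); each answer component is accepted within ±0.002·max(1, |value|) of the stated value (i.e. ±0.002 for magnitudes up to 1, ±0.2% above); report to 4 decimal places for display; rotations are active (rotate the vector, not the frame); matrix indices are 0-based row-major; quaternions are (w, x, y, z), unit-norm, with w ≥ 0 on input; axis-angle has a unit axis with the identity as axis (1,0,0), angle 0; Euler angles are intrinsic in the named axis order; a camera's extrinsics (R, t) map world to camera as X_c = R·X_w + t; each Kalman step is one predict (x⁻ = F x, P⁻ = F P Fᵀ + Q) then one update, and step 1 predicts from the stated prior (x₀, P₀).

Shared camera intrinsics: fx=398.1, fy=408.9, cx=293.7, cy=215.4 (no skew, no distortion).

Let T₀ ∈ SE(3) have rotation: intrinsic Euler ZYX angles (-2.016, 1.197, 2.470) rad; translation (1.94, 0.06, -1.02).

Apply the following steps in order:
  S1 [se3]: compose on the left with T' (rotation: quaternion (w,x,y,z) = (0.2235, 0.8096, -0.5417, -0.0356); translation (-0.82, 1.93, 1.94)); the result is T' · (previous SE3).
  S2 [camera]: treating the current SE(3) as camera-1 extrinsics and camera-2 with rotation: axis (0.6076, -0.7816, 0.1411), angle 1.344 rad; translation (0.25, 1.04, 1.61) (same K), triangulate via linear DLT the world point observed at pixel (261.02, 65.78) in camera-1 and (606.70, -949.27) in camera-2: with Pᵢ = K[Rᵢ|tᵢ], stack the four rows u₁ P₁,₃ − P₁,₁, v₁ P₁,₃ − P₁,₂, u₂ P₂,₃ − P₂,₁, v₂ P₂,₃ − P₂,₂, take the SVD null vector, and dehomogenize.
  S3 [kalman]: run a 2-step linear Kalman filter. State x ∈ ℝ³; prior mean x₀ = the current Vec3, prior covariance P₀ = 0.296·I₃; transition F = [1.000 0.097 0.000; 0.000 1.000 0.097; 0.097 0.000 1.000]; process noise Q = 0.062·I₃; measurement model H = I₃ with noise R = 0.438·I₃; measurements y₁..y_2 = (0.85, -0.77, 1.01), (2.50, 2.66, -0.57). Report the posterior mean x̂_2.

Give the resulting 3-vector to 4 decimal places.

result = (0.8054, 0.3121, 0.4948)

after S1 (compose_se3): R=[0.4983 -0.3008 -0.8132; 0.5446 0.8383 0.0236; 0.6746 -0.4546 0.5815], t=(0.2307, 0.5087, 3.2374)
after S2 (triangulate): (-0.8884, -1.7470, 0.7777)
after S3 (kf_track): (0.8054, 0.3121, 0.4948)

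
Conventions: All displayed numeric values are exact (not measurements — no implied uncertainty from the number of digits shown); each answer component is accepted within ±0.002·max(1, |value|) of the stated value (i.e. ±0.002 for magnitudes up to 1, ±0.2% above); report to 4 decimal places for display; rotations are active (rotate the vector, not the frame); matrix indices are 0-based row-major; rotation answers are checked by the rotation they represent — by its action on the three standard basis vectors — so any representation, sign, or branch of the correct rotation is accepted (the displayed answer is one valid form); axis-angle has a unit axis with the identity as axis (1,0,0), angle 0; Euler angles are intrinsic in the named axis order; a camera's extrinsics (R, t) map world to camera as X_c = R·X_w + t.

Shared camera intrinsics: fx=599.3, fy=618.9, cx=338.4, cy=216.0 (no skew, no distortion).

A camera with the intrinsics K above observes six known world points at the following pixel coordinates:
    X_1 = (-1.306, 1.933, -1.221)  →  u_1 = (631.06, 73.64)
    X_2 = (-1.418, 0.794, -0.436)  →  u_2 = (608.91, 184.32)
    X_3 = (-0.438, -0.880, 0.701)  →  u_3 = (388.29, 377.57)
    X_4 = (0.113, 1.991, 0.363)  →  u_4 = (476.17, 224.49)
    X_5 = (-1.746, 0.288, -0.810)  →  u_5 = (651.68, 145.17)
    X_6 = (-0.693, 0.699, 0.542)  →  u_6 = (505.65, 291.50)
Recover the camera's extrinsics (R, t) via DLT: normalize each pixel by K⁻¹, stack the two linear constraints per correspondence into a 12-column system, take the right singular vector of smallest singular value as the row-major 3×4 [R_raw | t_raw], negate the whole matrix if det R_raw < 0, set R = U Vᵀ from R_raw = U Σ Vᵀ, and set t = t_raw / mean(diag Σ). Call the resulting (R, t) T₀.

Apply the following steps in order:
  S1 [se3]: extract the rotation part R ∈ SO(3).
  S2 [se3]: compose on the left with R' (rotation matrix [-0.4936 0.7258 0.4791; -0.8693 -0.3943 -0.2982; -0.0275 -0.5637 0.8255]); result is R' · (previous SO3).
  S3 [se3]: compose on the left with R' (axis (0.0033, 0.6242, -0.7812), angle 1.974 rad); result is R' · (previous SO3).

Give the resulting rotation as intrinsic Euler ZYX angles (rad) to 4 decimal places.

rotation (euler_zyx) = (-0.9275, 0.5061, 1.9431)

source (pnp_recover): camera pose = R=[-0.8217 0.5699 0.0078; -0.1323 -0.2041 0.9700; 0.5544 0.7960 0.2431], t=(0.4799, 0.1599, 4.8992)
after S1 (rot_of_se3): [-0.8217 0.5699 0.0078; -0.1323 -0.2041 0.9700; 0.5544 0.7960 0.2431]
after S2 (compose_so3): [0.5752 -0.0481 0.8166; 0.6011 -0.6523 -0.4617; 0.5549 0.7564 -0.3463]
after S3 (compose_so3): [0.5247 -0.0201 -0.8511; -0.6998 -0.5795 -0.4177; -0.4848 0.8147 -0.3181]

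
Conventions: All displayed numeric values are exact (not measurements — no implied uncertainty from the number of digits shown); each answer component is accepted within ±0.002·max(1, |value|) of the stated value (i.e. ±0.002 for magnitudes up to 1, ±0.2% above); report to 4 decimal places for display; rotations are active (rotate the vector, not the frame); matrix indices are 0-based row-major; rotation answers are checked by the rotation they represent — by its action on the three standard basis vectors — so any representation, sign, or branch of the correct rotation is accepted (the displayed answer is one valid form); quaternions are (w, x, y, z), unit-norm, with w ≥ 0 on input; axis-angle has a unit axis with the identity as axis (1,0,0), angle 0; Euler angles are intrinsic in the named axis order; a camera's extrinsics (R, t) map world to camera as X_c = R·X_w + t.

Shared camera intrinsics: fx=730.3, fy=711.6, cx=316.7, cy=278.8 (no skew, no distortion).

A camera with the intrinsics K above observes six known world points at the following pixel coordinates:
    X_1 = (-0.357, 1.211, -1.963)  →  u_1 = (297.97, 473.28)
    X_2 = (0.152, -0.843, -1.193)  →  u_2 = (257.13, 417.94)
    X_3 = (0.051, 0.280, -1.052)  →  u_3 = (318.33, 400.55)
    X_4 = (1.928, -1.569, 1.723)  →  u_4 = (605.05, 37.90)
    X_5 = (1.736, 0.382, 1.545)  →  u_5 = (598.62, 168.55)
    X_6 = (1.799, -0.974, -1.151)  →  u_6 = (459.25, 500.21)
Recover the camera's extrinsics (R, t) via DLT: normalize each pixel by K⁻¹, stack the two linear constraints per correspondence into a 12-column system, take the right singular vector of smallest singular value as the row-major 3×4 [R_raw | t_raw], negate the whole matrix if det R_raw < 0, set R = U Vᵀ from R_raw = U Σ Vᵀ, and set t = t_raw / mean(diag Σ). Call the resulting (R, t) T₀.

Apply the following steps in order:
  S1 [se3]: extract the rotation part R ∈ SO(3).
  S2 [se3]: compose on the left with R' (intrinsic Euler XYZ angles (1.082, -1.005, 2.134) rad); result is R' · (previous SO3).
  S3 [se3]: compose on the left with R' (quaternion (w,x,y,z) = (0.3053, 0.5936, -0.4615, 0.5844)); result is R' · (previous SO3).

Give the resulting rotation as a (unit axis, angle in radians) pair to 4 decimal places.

source (pnp_recover): camera pose = R=[0.8398 0.4474 0.3076; 0.2516 0.1813 -0.9507; -0.4811 0.8758 0.0397], t=(0.1701, 0.0501, 6.3303)
after S1 (rot_of_se3): [0.8398 0.4474 0.3076; 0.2516 0.1813 -0.9507; -0.4811 0.8758 0.0397]
after S2 (compose_so3): [0.0517 -0.9495 0.3094; 0.9908 0.0100 -0.1351; 0.1252 0.3135 0.9413]
after S3 (compose_so3): [-0.8504 0.2236 0.4763; -0.5069 -0.1052 -0.8556; -0.1412 -0.9690 0.2028]

rotation (axis_angle) = ((-0.1177, 0.6411, -0.7584), 2.6391)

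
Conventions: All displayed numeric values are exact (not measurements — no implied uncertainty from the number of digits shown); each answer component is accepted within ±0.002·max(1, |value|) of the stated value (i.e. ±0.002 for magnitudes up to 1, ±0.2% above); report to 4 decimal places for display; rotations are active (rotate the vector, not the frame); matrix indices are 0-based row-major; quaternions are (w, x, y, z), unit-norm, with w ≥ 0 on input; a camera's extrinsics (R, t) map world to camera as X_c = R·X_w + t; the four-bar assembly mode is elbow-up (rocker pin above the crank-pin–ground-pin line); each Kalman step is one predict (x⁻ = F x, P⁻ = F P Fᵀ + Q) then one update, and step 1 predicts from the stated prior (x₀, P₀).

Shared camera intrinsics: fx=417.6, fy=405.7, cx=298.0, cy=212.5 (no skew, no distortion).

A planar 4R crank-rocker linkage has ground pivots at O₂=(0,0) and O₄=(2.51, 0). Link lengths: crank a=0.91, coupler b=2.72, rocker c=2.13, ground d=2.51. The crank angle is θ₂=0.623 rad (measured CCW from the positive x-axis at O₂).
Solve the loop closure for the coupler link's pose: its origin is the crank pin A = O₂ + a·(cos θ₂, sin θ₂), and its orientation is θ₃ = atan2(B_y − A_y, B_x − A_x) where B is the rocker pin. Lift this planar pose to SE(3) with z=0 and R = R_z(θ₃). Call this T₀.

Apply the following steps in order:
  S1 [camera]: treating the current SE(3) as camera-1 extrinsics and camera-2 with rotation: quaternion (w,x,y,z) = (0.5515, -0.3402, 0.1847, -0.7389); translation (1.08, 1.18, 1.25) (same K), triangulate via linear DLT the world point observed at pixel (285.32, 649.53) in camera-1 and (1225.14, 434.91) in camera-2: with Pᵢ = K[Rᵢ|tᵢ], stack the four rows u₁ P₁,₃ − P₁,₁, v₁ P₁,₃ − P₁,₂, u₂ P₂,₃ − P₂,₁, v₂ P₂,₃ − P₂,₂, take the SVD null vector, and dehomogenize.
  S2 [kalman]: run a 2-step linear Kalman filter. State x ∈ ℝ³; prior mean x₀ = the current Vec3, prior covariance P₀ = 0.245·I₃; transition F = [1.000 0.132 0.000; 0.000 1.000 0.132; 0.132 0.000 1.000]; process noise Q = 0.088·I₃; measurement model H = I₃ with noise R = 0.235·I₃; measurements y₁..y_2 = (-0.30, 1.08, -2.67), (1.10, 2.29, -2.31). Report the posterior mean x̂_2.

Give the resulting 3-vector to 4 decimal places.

source (fourbar_fk): coupler pose = R=[0.8224 -0.5689 0.0000; 0.5689 0.8224 0.0000; 0.0000 0.0000 1.0000], t=(0.7390, 0.5310, 0.0000)
after S1 (triangulate): (0.0671, 1.4847, 1.6618)
after S2 (kf_track): (0.5282, 1.6835, -1.5489)

result = (0.5282, 1.6835, -1.5489)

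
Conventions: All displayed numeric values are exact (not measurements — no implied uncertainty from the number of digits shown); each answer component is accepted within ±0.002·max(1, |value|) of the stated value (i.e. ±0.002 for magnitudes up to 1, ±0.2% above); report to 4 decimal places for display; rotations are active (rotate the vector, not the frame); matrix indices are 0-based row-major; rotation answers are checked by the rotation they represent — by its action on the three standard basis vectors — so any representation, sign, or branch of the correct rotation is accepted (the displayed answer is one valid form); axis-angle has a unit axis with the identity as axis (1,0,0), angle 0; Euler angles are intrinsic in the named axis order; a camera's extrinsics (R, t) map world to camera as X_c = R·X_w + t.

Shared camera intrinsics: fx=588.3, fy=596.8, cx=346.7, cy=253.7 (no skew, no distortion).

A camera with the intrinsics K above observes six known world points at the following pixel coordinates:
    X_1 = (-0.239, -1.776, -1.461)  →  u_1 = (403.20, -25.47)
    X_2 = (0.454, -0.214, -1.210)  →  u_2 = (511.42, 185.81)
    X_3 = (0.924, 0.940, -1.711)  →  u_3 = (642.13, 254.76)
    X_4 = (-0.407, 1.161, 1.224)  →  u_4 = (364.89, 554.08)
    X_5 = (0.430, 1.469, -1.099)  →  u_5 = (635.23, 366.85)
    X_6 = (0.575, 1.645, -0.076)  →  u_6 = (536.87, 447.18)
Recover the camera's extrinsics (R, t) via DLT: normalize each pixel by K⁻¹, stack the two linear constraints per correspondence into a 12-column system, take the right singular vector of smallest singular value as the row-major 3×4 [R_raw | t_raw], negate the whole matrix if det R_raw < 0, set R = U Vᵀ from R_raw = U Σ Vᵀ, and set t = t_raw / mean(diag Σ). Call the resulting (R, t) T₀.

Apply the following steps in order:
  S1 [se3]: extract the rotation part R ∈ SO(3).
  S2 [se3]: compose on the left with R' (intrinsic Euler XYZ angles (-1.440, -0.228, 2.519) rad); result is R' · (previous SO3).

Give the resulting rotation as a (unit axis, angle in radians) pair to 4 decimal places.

source (pnp_recover): camera pose = R=[0.1788 0.6250 -0.7599; -0.1471 0.7806 0.6074; 0.9728 0.0032 0.2315], t=(0.4100, 0.4501, 4.4009)
after S1 (rot_of_se3): [0.1788 0.6250 -0.7599; -0.1471 0.7806 0.6074; 0.9728 0.0032 0.2315]
after S2 (compose_so3): [-0.2778 -0.9387 0.2040; 0.9554 -0.2479 0.1604; -0.1000 0.2394 0.9658]

rotation (axis_angle) = ((0.0412, 0.1583, 0.9865), 1.8546)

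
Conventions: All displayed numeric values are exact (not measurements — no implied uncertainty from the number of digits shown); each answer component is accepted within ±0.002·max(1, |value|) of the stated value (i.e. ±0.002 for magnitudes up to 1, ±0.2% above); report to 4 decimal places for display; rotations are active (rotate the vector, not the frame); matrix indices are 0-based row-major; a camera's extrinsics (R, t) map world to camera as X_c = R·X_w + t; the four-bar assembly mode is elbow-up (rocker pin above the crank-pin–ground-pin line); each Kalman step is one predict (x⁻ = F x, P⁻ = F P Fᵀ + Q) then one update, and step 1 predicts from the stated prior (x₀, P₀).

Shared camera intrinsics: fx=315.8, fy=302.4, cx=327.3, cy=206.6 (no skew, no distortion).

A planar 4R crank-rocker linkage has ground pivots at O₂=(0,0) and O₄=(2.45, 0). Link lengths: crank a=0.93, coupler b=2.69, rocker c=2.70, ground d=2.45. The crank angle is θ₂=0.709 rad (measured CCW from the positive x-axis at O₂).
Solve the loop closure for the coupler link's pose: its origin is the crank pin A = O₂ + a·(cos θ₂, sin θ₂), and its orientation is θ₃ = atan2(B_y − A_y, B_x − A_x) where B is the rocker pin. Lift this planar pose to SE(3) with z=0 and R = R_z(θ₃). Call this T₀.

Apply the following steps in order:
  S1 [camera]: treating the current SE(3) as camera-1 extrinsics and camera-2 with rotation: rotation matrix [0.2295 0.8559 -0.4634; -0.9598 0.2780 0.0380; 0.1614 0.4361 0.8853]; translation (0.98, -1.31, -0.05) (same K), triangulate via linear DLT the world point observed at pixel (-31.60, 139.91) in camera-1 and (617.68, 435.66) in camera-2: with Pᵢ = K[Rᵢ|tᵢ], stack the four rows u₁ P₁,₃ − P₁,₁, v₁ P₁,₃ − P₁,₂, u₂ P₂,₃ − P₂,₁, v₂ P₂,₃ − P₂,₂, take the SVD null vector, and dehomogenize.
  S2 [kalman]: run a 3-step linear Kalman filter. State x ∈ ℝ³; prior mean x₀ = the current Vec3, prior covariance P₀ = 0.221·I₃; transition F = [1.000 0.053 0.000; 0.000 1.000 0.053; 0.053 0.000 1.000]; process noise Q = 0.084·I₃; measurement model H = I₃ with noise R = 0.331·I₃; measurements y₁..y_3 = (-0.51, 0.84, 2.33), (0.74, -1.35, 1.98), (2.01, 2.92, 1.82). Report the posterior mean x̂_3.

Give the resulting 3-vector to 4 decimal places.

source (fourbar_fk): coupler pose = R=[0.6278 -0.7784 0.0000; 0.7784 0.6278 0.0000; 0.0000 0.0000 1.0000], t=(0.7059, 0.6055, 0.0000)
after S1 (triangulate): (-1.8162, 0.9296, 1.0188)
after S2 (kf_track): (0.6433, 1.2913, 1.8138)

result = (0.6433, 1.2913, 1.8138)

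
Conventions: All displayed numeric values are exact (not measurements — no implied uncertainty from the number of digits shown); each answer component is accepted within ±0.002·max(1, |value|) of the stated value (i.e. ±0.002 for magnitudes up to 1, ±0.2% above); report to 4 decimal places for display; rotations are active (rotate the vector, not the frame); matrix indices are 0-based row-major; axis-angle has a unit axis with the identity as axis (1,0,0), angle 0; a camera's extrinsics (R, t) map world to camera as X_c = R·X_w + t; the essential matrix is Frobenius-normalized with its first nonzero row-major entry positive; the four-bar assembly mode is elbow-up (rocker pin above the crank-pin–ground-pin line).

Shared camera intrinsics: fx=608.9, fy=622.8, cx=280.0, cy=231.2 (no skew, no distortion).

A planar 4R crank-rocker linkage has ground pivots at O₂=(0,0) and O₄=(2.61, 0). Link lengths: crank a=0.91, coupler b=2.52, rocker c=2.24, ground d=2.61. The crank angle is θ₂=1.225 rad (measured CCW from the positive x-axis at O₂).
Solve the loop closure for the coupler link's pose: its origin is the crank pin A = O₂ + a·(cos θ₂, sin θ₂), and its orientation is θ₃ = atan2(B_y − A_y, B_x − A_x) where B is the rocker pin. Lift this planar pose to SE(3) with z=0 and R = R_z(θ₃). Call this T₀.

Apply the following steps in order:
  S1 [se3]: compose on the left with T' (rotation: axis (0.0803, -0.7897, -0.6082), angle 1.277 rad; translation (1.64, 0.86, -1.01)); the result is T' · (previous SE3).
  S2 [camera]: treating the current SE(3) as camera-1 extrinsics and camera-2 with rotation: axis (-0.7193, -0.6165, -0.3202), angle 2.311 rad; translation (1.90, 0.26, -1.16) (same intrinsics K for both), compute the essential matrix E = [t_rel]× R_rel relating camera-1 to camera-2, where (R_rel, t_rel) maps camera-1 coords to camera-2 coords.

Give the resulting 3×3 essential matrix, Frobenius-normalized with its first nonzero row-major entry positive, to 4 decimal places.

source (fourbar_fk): coupler pose = R=[0.8378 -0.5459 0.0000; 0.5459 0.8378 0.0000; 0.0000 0.0000 1.0000], t=(0.3084, 0.8561, 0.0000)
after S1 (compose_se3): R=[0.5397 0.2894 -0.7906; -0.1255 0.9562 0.2643; 0.8325 -0.0435 0.5524], t=(2.1906, 1.2938, -0.4296)
after S2 (essential): [0.0565 -0.0895 0.6972; -0.2200 -0.5511 -0.0241; -0.1477 -0.3496 -0.0772]

matrix = [0.0565 -0.0895 0.6972; -0.2200 -0.5511 -0.0241; -0.1477 -0.3496 -0.0772]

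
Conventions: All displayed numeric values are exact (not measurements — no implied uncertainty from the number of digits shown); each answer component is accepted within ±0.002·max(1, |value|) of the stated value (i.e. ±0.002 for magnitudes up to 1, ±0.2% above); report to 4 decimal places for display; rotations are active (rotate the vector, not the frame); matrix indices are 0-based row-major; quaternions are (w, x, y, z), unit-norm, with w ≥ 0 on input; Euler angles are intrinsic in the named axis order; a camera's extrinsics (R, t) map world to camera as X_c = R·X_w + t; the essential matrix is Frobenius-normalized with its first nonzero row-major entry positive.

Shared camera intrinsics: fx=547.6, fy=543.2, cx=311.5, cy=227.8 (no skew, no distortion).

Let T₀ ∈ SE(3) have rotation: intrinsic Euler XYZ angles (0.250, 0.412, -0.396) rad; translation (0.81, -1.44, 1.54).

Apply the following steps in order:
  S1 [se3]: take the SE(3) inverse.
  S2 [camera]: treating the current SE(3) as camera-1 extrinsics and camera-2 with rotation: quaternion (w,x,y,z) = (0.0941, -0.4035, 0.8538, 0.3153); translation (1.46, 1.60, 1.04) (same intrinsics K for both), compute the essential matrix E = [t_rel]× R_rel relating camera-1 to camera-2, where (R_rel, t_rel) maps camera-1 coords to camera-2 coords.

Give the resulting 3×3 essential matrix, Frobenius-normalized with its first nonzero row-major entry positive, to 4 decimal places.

after S1 (invert_se3): R=[0.8454 -0.2823 -0.4534; 0.3535 0.9321 0.0786; 0.4004 -0.2267 0.8878], t=(-0.3931, 0.9350, -2.0181)
after S2 (essential): [0.3495 -0.1687 0.2986; -0.1610 -0.1865 -0.5497; 0.3705 -0.4843 -0.1600]

matrix = [0.3495 -0.1687 0.2986; -0.1610 -0.1865 -0.5497; 0.3705 -0.4843 -0.1600]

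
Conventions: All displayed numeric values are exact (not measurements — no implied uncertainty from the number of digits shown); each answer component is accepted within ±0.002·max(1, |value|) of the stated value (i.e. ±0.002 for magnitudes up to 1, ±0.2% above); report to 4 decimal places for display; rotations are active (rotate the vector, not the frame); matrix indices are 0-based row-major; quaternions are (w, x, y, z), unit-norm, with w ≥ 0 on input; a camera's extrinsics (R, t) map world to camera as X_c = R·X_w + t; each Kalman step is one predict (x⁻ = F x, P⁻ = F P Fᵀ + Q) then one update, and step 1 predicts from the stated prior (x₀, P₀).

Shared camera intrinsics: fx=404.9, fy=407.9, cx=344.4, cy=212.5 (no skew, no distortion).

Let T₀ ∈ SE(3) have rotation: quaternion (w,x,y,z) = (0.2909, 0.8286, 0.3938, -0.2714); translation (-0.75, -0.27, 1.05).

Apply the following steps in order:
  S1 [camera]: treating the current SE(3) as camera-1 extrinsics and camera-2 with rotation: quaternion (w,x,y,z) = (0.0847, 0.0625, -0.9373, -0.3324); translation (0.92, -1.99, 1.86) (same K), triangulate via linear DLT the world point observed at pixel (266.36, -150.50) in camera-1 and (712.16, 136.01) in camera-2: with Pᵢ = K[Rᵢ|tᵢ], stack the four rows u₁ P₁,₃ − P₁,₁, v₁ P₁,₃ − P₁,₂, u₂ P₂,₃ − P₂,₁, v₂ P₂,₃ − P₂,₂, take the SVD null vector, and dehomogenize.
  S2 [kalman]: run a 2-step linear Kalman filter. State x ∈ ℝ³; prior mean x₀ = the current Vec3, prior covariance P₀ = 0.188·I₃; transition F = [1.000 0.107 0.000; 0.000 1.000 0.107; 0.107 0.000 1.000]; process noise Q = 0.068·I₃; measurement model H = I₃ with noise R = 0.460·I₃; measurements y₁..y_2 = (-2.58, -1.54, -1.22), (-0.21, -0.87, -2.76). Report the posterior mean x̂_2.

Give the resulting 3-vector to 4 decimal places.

result = (-1.3243, -0.1093, -1.3197)

after S1 (triangulate): (-1.4084, 1.4371, 0.3172)
after S2 (kf_track): (-1.3243, -0.1093, -1.3197)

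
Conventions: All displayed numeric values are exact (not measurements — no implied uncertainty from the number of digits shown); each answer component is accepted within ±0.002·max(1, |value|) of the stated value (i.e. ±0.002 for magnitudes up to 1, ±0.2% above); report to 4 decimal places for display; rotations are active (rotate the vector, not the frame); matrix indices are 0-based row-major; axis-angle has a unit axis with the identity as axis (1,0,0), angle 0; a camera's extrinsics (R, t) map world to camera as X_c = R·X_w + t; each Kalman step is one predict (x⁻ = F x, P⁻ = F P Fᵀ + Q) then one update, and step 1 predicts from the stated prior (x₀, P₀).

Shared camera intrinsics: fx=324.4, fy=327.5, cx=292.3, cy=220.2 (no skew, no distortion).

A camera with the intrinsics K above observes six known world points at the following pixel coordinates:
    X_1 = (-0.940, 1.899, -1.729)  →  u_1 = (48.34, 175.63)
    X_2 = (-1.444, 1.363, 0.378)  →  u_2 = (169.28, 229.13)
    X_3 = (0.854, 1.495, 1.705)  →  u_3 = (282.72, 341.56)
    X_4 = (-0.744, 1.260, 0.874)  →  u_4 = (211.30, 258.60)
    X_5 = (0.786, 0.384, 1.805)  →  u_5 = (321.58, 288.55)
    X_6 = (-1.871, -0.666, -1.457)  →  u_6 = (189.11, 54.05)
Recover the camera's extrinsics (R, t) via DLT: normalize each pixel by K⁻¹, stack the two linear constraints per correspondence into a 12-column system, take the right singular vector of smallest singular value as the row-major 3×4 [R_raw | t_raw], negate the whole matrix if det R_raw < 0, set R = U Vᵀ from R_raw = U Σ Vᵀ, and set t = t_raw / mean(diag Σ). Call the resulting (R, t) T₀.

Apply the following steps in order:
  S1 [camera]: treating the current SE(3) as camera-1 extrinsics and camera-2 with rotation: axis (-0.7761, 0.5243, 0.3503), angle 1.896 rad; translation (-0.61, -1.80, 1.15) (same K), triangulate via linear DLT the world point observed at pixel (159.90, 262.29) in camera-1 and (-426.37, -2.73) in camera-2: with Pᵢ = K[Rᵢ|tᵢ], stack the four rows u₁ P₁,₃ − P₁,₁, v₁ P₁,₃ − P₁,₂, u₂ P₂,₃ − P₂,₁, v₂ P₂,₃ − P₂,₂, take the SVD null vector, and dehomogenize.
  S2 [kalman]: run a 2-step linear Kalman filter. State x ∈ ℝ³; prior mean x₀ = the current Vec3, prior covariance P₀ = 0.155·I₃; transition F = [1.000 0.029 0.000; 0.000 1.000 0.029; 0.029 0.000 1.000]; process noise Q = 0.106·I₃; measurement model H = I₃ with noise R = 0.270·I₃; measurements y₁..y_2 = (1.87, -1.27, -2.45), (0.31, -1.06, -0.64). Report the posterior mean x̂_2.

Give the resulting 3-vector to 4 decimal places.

source (pnp_recover): camera pose = R=[0.7364 -0.6306 0.2450; 0.4156 0.7074 0.5717; -0.5339 -0.3192 0.7830], t=(-0.2600, -0.4300, 4.8809)
after S1 (triangulate): (-1.2930, 1.8572, 0.6227)
after S2 (kf_track): (0.2843, -0.3351, -0.7845)

result = (0.2843, -0.3351, -0.7845)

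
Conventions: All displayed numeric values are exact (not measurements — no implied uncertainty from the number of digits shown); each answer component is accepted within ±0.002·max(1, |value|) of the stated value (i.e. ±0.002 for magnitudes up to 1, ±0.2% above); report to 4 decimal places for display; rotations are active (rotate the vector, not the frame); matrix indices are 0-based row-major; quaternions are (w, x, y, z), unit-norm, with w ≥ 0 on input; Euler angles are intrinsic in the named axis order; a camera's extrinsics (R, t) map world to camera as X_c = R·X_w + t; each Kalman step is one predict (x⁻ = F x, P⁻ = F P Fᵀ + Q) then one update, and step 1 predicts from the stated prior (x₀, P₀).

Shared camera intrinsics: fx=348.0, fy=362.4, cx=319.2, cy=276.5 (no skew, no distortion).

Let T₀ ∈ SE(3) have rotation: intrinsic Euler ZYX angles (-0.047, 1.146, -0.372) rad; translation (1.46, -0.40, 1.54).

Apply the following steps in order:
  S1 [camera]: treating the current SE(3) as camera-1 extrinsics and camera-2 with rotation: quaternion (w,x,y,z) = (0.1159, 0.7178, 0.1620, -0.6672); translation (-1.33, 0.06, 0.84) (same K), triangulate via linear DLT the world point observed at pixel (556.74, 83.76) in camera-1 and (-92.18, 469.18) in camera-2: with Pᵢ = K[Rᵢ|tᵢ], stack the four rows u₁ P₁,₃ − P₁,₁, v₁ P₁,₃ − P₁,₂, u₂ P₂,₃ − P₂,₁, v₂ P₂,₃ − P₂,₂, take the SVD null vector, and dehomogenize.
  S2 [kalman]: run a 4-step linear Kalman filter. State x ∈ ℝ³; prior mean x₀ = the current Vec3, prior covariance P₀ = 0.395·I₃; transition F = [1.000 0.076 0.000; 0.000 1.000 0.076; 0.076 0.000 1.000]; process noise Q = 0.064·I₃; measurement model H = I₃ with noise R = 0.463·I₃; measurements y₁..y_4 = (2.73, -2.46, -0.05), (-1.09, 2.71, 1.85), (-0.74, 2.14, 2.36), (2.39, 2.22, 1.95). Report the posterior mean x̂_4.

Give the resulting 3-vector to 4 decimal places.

after S1 (triangulate): (-0.5434, -0.8040, 0.0071)
after S2 (kf_track): (0.8562, 1.4314, 1.6407)

result = (0.8562, 1.4314, 1.6407)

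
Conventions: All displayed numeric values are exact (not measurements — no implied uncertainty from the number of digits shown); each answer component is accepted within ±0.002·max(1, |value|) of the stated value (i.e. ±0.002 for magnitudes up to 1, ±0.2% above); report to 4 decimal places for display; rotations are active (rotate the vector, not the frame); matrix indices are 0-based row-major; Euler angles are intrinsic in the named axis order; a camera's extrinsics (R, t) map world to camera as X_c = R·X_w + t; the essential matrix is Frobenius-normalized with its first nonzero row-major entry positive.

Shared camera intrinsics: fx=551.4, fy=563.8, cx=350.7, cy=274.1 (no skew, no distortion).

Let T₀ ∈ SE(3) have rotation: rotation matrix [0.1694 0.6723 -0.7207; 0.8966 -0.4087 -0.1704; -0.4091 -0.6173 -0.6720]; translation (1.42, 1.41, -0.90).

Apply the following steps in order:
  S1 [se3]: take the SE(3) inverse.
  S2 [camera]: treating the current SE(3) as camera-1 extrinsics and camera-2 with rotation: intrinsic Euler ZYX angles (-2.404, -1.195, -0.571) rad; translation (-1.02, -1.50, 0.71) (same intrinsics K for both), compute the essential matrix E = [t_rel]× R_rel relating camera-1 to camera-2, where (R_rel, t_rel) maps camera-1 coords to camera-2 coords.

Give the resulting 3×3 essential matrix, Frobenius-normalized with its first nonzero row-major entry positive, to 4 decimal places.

after S1 (invert_se3): R=[0.1694 0.8966 -0.4091; 0.6723 -0.4087 -0.6173; -0.7207 -0.1704 -0.6720], t=(-1.8730, -0.9339, 0.6589)
after S2 (essential): [0.3237 -0.3301 0.4142; -0.1146 -0.0378 -0.4044; 0.1770 -0.5290 -0.3540]

matrix = [0.3237 -0.3301 0.4142; -0.1146 -0.0378 -0.4044; 0.1770 -0.5290 -0.3540]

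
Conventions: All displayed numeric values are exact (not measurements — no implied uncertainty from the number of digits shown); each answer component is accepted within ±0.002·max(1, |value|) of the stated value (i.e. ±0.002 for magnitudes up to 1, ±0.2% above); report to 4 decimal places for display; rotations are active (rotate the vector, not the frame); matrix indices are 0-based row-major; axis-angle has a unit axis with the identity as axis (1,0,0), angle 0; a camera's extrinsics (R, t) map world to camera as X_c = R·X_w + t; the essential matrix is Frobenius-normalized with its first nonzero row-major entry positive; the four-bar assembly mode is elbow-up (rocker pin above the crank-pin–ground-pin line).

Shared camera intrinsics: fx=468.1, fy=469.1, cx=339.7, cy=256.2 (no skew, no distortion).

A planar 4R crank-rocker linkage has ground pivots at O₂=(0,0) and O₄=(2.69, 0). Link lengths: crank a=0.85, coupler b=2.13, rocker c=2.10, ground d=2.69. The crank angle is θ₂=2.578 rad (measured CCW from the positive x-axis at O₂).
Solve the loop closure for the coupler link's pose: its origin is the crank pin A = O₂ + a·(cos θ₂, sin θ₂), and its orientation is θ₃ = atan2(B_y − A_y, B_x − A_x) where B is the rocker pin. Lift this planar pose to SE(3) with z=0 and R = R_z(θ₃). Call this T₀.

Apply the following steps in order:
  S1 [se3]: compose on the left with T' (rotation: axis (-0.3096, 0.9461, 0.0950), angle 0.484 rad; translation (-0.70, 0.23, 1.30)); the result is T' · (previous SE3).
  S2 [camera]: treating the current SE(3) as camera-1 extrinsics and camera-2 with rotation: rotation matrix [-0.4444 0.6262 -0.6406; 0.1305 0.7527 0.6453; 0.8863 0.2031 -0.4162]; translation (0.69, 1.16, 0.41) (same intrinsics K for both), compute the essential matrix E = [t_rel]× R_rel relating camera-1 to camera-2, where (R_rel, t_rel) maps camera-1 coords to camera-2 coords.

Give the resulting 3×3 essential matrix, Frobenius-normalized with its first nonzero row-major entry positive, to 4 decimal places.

matrix = [0.0513 0.6198 0.3214; 0.5981 -0.2169 0.2901; 0.0982 0.0565 0.0904]

source (fourbar_fk): coupler pose = R=[0.8851 -0.4654 0.0000; 0.4654 0.8851 0.0000; 0.0000 0.0000 1.0000], t=(-0.7185, 0.4541, 0.0000)
after S1 (compose_se3): R=[0.7569 -0.4860 0.4369; 0.4692 0.8695 0.1544; -0.4549 0.0881 0.8862], t=(-1.3793, 0.6710, 1.5580)
after S2 (essential): [0.0513 0.6198 0.3214; 0.5981 -0.2169 0.2901; 0.0982 0.0565 0.0904]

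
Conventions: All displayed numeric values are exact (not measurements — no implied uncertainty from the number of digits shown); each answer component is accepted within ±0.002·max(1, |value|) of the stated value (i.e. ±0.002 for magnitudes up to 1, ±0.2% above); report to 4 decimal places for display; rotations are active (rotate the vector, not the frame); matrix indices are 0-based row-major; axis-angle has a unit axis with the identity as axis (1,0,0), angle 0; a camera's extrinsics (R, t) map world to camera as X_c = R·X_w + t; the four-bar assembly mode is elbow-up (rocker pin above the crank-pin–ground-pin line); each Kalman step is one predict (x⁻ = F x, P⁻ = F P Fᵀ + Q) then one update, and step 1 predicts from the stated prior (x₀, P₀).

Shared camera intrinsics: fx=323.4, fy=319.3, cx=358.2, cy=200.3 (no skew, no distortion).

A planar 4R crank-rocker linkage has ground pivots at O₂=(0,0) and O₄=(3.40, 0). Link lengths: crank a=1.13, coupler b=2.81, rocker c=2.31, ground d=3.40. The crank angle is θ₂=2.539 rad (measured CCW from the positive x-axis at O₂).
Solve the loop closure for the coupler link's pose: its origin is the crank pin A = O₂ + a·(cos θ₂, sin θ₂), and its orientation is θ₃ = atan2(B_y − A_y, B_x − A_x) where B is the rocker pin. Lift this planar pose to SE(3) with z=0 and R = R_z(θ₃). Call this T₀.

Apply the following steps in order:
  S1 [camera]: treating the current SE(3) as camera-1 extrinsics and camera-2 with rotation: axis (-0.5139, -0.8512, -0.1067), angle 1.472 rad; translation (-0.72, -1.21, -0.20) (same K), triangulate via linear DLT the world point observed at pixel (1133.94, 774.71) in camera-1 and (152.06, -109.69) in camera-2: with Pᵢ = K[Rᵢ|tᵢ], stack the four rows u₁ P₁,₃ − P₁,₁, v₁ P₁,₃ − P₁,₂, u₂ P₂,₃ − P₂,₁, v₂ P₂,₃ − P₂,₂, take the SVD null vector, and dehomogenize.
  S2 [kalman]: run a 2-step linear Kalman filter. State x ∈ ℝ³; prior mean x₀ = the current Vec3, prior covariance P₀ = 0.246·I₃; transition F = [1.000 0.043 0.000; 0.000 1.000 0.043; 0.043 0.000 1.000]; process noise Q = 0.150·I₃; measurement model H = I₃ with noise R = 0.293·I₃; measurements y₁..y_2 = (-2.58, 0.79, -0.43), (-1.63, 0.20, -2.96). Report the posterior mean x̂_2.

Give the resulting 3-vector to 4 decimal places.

result = (-1.3176, 0.1353, -1.6356)

source (fourbar_fk): coupler pose = R=[0.9422 -0.3350 0.0000; 0.3350 0.9422 0.0000; 0.0000 0.0000 1.0000], t=(-0.9310, 0.6405, 0.0000)
after S1 (triangulate): (1.2884, -0.7205, 0.2186)
after S2 (kf_track): (-1.3176, 0.1353, -1.6356)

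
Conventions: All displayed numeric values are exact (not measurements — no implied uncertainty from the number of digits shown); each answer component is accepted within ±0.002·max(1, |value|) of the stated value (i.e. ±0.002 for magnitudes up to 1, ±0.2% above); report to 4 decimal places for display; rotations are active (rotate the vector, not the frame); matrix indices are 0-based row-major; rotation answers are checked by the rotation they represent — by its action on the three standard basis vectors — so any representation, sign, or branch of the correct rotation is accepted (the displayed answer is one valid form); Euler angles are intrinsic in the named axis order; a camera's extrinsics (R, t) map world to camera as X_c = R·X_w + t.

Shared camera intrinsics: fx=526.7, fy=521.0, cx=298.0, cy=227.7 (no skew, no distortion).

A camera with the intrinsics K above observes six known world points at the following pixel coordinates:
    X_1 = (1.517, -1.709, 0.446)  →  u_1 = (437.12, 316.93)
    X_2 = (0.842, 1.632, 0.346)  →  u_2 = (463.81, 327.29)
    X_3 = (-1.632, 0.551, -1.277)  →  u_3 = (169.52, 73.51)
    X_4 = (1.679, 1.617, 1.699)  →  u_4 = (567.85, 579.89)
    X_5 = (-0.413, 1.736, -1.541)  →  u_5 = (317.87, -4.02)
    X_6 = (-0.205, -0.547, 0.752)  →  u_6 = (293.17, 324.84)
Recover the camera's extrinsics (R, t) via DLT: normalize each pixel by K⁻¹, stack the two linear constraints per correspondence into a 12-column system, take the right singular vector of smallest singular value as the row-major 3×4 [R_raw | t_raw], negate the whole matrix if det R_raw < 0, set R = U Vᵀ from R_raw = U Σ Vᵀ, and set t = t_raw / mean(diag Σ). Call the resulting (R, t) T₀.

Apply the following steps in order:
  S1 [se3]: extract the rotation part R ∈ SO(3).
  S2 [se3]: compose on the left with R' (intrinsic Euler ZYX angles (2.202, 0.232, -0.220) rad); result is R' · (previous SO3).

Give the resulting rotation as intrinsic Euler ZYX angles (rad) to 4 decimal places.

source (pnp_recover): camera pose = R=[0.9828 -0.0189 -0.1839; 0.1817 -0.0838 0.9798; -0.0339 -0.9963 -0.0789], t=(0.2800, 0.2600, 4.9001)
after S1 (rot_of_se3): [0.9828 -0.0189 -0.1839; 0.1817 -0.0838 0.9798; -0.0339 -0.9963 -0.0789]
after S2 (compose_so3): [-0.6917 0.3819 -0.6130; 0.6584 -0.0154 -0.7525; -0.2968 -0.9241 -0.2408]

rotation (euler_zyx) = (2.3809, 0.3013, -1.8257)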